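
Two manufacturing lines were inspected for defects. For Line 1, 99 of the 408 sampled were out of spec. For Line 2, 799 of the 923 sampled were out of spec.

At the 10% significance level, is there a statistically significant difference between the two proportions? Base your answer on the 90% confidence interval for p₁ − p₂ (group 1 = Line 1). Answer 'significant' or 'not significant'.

First, p̂₁ = 99/408 = 0.2426; p̂₂ = 799/923 = 0.8657.
The two standard errors are √(0.2426×0.7574/408) = 0.02122 and √(0.8657×0.1343/923) = 0.01122.
Because the samples are independent, SE_diff = √(0.02122² + 0.01122²) = 0.02400.
Using z* = 1.645 for 90%, ME = 1.645 × 0.02400 = 0.03948.
p̂₁ − p̂₂ = -0.6231; interval -0.6231 ± 0.03948 gives (-0.66258, -0.58362).
The interval (-0.66258, -0.58362) does not contain 0, so the difference is significant.

significant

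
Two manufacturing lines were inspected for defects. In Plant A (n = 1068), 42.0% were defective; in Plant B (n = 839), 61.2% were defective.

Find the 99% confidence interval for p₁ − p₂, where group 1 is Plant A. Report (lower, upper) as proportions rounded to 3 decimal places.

(-0.250, -0.134)

The two standard errors are √(0.4200×0.5800/1068) = 0.01510 and √(0.6120×0.3880/839) = 0.01682.
Because the samples are independent, SE_diff = √(0.01510² + 0.01682²) = 0.02260.
Using z* = 2.576 for 99%, ME = 2.576 × 0.02260 = 0.05822.
p̂₁ − p̂₂ = -0.1920; interval -0.1920 ± 0.05822 gives (-0.250, -0.134).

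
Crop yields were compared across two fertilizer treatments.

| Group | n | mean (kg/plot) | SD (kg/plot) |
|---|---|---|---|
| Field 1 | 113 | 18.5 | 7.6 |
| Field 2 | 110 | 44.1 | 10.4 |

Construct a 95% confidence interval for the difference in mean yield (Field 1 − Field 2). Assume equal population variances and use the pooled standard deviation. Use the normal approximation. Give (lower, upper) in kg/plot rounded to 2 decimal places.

Pooled variance s_p² = [112·7.6² + 109·10.4²] / (113+110−2) = 82.6179, so s_p = 9.0894.
SE_diff = s_p·√(1/n₁ + 1/n₂) = 9.0894·√(1/113 + 1/110) = 1.2175.
z* = 1.960; margin = 1.960 × 1.2175 = 2.3863.
Difference = 18.5 − 44.1 = -25.6000.
-25.6000 ± 2.3863 → (-27.99, -23.21).

(-27.99, -23.21)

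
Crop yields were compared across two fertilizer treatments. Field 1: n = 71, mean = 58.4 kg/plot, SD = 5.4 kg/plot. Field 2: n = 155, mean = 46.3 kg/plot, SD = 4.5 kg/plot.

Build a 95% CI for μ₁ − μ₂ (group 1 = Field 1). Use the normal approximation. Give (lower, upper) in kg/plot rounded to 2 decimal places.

Per-group SEs: s₁/√n₁ = 5.4/√71 = 0.6409, s₂/√n₂ = 4.5/√155 = 0.3614.
Unpooled SE of the difference: √(0.41075281 + 0.13060996) = 0.7358.
Margin of error = z* · SE = 1.960 × 0.7358 = 1.4422.
x̄₁ − x̄₂ = 58.4 − 46.3 = 12.1000.
CI: 12.1000 ± 1.4422 = (10.66, 13.54).

(10.66, 13.54)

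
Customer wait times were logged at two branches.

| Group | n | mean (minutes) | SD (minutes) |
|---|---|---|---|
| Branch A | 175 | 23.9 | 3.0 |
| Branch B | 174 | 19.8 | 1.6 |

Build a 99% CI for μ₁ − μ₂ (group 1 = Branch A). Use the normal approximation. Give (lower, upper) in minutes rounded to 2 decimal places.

(3.44, 4.76)

Per-group SEs: s₁/√n₁ = 3.0/√175 = 0.2268, s₂/√n₂ = 1.6/√174 = 0.1213.
Unpooled SE of the difference: √(0.05143824 + 0.01471369) = 0.2572.
Margin of error = z* · SE = 2.576 × 0.2572 = 0.6625.
x̄₁ − x̄₂ = 23.9 − 19.8 = 4.1000.
CI: 4.1000 ± 0.6625 = (3.44, 4.76).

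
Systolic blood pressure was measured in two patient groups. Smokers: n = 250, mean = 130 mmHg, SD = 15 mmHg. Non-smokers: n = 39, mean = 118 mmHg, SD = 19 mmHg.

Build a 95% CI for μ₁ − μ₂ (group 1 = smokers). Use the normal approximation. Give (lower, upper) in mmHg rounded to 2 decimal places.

(5.75, 18.25)

SE₁ = s₁/√n₁ = 15/√250 = 0.9487; SE₂ = 19/√39 = 3.0424.
Independent samples, unequal variances: SE_diff = √(SE₁² + SE₂²) = √(0.90003169 + 9.25619776) = 3.1869.
z* = 1.960, so margin of error = 1.960 × 3.1869 = 6.2463.
Difference in means = 130 − 118 = 12.0000.
12.0000 ± 6.2463 → (5.75, 18.25).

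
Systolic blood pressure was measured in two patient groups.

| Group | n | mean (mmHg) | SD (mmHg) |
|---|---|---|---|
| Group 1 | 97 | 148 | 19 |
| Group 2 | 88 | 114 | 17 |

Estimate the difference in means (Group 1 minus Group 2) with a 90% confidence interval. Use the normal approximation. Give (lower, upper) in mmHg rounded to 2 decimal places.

(29.65, 38.35)

Per-group SEs: s₁/√n₁ = 19/√97 = 1.9292, s₂/√n₂ = 17/√88 = 1.8122.
Unpooled SE of the difference: √(3.72181264 + 3.28406884) = 2.6469.
Margin of error = z* · SE = 1.645 × 2.6469 = 4.3542.
x̄₁ − x̄₂ = 148 − 114 = 34.0000.
CI: 34.0000 ± 4.3542 = (29.65, 38.35).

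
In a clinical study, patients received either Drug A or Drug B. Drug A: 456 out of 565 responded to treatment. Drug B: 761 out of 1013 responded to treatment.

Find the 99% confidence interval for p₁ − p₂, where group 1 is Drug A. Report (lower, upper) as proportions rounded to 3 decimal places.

(0.001, 0.111)

p̂₁ = 456/565 = 0.8071 and p̂₂ = 761/1013 = 0.7512.
SE₁ = √(p̂₁(1−p̂₁)/n₁) = √(0.8071·0.1929/565) = 0.01660; SE₂ = √(0.7512·0.2488/1013) = 0.01358.
Independent samples: SE of the difference = √(SE₁² + SE₂²) = √(0.00027556 + 0.0001844164) = 0.02145.
z* for 99% confidence is 2.576, so the margin of error is 2.576 × 0.02145 = 0.05526.
Point estimate p̂₁ − p̂₂ = 0.8071 − 0.7512 = 0.0559.
0.0559 ± 0.05526 → (0.001, 0.111).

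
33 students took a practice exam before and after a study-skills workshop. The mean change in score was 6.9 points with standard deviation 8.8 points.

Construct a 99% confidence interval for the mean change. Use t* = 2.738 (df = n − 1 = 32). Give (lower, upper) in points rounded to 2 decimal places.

Paired design: SE = s_d/√n = 8.8/√33 = 1.5319.
t* = 2.738; margin of error = 2.738 × 1.5319 = 4.1943.
6.9 ± 4.1943 → (2.71, 11.09).

(2.71, 11.09)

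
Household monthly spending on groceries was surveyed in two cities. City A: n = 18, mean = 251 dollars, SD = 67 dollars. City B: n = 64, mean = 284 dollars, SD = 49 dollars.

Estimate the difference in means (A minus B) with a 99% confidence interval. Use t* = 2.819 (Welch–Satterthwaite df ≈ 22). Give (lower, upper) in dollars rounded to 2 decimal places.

Per-group SEs: s₁/√n₁ = 67/√18 = 15.7921, s₂/√n₂ = 49/√64 = 6.1250.
Unpooled SE of the difference: √(249.39042241 + 37.515625) = 16.9383.
Margin of error = t* · SE = 2.819 × 16.9383 = 47.7491.
x̄₁ − x̄₂ = 251 − 284 = -33.0000.
CI: -33.0000 ± 47.7491 = (-80.75, 14.75).

(-80.75, 14.75)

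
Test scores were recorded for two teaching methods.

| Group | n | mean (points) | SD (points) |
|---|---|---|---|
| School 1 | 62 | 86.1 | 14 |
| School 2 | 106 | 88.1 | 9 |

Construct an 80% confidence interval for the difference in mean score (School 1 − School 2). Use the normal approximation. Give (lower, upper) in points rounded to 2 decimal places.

Standard errors of each mean: 14/√62 = 1.7780 and 9/√106 = 0.8742.
SE(x̄₁ − x̄₂) = √(1.7780² + 0.8742²) = 1.9813 for independent samples with unequal variances.
With z* = 1.282, the margin is 1.282 × 1.9813 = 2.5400.
x̄₁ − x̄₂ = 86.1 − 88.1 = -2.0000; the interval is -2.0000 ± 2.5400 = (-4.54, 0.54).

(-4.54, 0.54)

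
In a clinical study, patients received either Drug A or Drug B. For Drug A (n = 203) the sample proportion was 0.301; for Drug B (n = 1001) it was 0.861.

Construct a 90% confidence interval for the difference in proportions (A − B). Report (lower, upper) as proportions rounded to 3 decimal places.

(-0.616, -0.504)

Each SE is √(p̂(1−p̂)/n): √(0.3010·0.6990/203) = 0.03219 and √(0.8610·0.1390/1001) = 0.01093.
SE(p̂₁ − p̂₂) = √(SE₁² + SE₂²) = √(0.0010361961 + 0.0001194649) = 0.03400, since the two samples are independent.
At 90% confidence z* = 1.645; margin = 1.645 × 0.03400 = 0.05593.
The difference is 0.3010 − 0.8610 = -0.5600, so the interval is -0.5600 ± 0.05593 = (-0.616, -0.504).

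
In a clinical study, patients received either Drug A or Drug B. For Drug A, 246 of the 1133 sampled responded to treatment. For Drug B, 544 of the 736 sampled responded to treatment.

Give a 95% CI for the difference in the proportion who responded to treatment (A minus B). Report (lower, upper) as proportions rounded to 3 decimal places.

(-0.562, -0.482)

p̂₁ = 246/1133 = 0.2171 and p̂₂ = 544/736 = 0.7391.
SE₁ = √(p̂₁(1−p̂₁)/n₁) = √(0.2171·0.7829/1133) = 0.01225; SE₂ = √(0.7391·0.2609/736) = 0.01619.
Independent samples: SE of the difference = √(SE₁² + SE₂²) = √(0.0001500625 + 0.0002621161) = 0.02030.
z* for 95% confidence is 1.960, so the margin of error is 1.960 × 0.02030 = 0.03979.
Point estimate p̂₁ − p̂₂ = 0.2171 − 0.7391 = -0.5220.
-0.5220 ± 0.03979 → (-0.562, -0.482).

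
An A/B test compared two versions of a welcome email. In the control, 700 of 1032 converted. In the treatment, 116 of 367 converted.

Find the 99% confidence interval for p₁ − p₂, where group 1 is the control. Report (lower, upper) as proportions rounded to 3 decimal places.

Sample proportions: 700/1032 = 0.6783, 116/367 = 0.3161.
Each SE is √(p̂(1−p̂)/n): √(0.6783·0.3217/1032) = 0.01454 and √(0.3161·0.6839/367) = 0.02427.
SE(p̂₁ − p̂₂) = √(SE₁² + SE₂²) = √(0.0002114116 + 0.0005890329) = 0.02829, since the two samples are independent.
At 99% confidence z* = 2.576; margin = 2.576 × 0.02829 = 0.07288.
The difference is 0.6783 − 0.3161 = 0.3622, so the interval is 0.3622 ± 0.07288 = (0.289, 0.435).

(0.289, 0.435)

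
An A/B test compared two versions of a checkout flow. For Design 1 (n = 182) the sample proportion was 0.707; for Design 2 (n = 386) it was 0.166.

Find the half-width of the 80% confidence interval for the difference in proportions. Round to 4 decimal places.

SE₁ = √(p̂₁(1−p̂₁)/n₁) = √(0.7070·0.2930/182) = 0.03374; SE₂ = √(0.1660·0.8340/386) = 0.01894.
Independent samples: SE of the difference = √(SE₁² + SE₂²) = √(0.0011383876 + 0.0003587236) = 0.03869.
z* for 80% confidence is 1.282, so the margin of error is 1.282 × 0.03869 = 0.04960.

0.0496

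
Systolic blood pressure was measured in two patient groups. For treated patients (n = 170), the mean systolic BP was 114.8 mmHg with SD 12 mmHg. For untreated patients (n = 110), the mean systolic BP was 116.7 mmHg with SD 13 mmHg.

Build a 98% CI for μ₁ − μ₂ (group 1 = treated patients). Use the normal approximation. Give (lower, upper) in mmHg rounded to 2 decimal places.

SE₁ = s₁/√n₁ = 12/√170 = 0.9204; SE₂ = 13/√110 = 1.2395.
Independent samples, unequal variances: SE_diff = √(SE₁² + SE₂²) = √(0.84713616 + 1.53636025) = 1.5439.
z* = 2.326, so margin of error = 2.326 × 1.5439 = 3.5911.
Difference in means = 114.8 − 116.7 = -1.9000.
-1.9000 ± 3.5911 → (-5.49, 1.69).

(-5.49, 1.69)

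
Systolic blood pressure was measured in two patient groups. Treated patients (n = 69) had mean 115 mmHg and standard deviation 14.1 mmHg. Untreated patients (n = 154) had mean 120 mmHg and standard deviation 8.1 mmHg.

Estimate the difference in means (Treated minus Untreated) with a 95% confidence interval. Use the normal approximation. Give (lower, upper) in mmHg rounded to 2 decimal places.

(-8.56, -1.44)

SE₁ = s₁/√n₁ = 14.1/√69 = 1.6974; SE₂ = 8.1/√154 = 0.6527.
Independent samples, unequal variances: SE_diff = √(SE₁² + SE₂²) = √(2.88116676 + 0.42601729) = 1.8186.
z* = 1.960, so margin of error = 1.960 × 1.8186 = 3.5645.
Difference in means = 115 − 120 = -5.0000.
-5.0000 ± 3.5645 → (-8.56, -1.44).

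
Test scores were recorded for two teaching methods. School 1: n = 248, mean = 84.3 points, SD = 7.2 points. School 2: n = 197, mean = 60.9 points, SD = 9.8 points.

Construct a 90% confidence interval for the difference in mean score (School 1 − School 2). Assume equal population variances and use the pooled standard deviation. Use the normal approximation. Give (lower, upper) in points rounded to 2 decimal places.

(22.07, 24.73)

s_p = √[((n₁−1)s₁² + (n₂−1)s₂²)/(n₁+n₂−2)] = √[(247·7.2² + 196·9.8²)/443] = 8.4496.
SE = 8.4496·√(1/248 + 1/197) = 0.8064.
With z* = 1.645, margin = 1.645 × 0.8064 = 1.3265.
x̄₁ − x̄₂ = 84.3 − 60.9 = 23.4000; interval 23.4000 ± 1.3265 = (22.07, 24.73).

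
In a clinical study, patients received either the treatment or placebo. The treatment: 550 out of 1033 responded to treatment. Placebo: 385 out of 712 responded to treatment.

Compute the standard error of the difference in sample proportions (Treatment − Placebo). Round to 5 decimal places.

0.02429

Sample proportions: 550/1033 = 0.5324, 385/712 = 0.5407.
Each SE is √(p̂(1−p̂)/n): √(0.5324·0.4676/1033) = 0.01552 and √(0.5407·0.4593/712) = 0.01868.
SE(p̂₁ − p̂₂) = √(SE₁² + SE₂²) = √(0.0002408704 + 0.0003489424) = 0.02429, since the two samples are independent.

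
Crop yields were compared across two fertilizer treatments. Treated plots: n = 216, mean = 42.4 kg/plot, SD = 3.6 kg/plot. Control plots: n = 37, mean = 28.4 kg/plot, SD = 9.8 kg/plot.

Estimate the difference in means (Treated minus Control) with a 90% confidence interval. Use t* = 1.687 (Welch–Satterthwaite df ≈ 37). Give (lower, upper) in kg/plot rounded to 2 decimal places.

(11.25, 16.75)

Per-group SEs: s₁/√n₁ = 3.6/√216 = 0.2449, s₂/√n₂ = 9.8/√37 = 1.6111.
Unpooled SE of the difference: √(0.05997601 + 2.59564321) = 1.6296.
Margin of error = t* · SE = 1.687 × 1.6296 = 2.7491.
x̄₁ − x̄₂ = 42.4 − 28.4 = 14.0000.
CI: 14.0000 ± 2.7491 = (11.25, 16.75).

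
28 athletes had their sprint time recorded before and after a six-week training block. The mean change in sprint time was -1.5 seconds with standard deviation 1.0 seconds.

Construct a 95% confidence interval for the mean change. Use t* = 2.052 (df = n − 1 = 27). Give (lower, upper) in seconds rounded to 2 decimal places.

(-1.89, -1.11)

This is a matched-pairs design, so SE = s_d/√n = 1.0/√28 = 0.1890.
Margin = 2.052 × 0.1890 = 0.3878; the interval is -1.5 ± 0.3878 = (-1.89, -1.11).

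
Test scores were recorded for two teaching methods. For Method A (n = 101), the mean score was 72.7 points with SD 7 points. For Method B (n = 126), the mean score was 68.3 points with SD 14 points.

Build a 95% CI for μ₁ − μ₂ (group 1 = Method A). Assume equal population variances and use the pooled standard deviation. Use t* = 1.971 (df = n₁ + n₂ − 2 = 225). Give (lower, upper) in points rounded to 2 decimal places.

(1.39, 7.41)

Pooled variance s_p² = [100·7² + 125·14²] / (101+126−2) = 130.6667, so s_p = 11.4310.
SE_diff = s_p·√(1/n₁ + 1/n₂) = 11.4310·√(1/101 + 1/126) = 1.5267.
t* = 1.971; margin = 1.971 × 1.5267 = 3.0091.
Difference = 72.7 − 68.3 = 4.4000.
4.4000 ± 3.0091 → (1.39, 7.41).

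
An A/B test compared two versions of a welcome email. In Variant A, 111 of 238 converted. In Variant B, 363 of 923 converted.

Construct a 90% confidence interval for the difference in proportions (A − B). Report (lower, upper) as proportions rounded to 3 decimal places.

(0.014, 0.133)

Sample proportions: 111/238 = 0.4664, 363/923 = 0.3933.
Each SE is √(p̂(1−p̂)/n): √(0.4664·0.5336/238) = 0.03234 and √(0.3933·0.6067/923) = 0.01608.
SE(p̂₁ − p̂₂) = √(SE₁² + SE₂²) = √(0.0010458756 + 0.0002585664) = 0.03612, since the two samples are independent.
At 90% confidence z* = 1.645; margin = 1.645 × 0.03612 = 0.05942.
The difference is 0.4664 − 0.3933 = 0.0731, so the interval is 0.0731 ± 0.05942 = (0.014, 0.133).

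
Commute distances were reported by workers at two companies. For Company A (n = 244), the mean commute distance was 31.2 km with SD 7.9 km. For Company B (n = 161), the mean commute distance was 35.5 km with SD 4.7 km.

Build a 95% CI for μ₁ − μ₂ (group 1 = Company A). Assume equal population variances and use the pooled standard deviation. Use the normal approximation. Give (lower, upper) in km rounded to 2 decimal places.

s_p = √[((n₁−1)s₁² + (n₂−1)s₂²)/(n₁+n₂−2)] = √[(243·7.9² + 160·4.7²)/403] = 6.8119.
SE = 6.8119·√(1/244 + 1/161) = 0.6917.
With z* = 1.960, margin = 1.960 × 0.6917 = 1.3557.
x̄₁ − x̄₂ = 31.2 − 35.5 = -4.3000; interval -4.3000 ± 1.3557 = (-5.66, -2.94).

(-5.66, -2.94)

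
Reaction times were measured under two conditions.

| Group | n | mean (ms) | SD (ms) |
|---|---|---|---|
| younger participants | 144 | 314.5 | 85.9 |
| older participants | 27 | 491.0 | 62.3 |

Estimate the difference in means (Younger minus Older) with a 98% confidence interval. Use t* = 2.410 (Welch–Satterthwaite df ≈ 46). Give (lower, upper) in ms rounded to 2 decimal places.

(-210.15, -142.85)

Per-group SEs: s₁/√n₁ = 85.9/√144 = 7.1583, s₂/√n₂ = 62.3/√27 = 11.9896.
Unpooled SE of the difference: √(51.24125889 + 143.75050816) = 13.9639.
Margin of error = t* · SE = 2.410 × 13.9639 = 33.6530.
x̄₁ − x̄₂ = 314.5 − 491.0 = -176.5000.
CI: -176.5000 ± 33.6530 = (-210.15, -142.85).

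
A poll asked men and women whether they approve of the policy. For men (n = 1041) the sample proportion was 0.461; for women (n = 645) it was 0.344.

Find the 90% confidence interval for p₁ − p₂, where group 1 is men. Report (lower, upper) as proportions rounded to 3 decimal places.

(0.077, 0.157)

Each SE is √(p̂(1−p̂)/n): √(0.4610·0.5390/1041) = 0.01545 and √(0.3440·0.6560/645) = 0.01870.
SE(p̂₁ − p̂₂) = √(SE₁² + SE₂²) = √(0.0002387025 + 0.00034969) = 0.02426, since the two samples are independent.
At 90% confidence z* = 1.645; margin = 1.645 × 0.02426 = 0.03991.
The difference is 0.4610 − 0.3440 = 0.1170, so the interval is 0.1170 ± 0.03991 = (0.077, 0.157).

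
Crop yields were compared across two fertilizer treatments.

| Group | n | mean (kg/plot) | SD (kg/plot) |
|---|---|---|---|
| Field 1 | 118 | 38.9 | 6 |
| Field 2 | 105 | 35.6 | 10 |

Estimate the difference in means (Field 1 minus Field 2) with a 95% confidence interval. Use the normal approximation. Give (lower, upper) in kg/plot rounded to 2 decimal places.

Per-group SEs: s₁/√n₁ = 6/√118 = 0.5523, s₂/√n₂ = 10/√105 = 0.9759.
Unpooled SE of the difference: √(0.30503529 + 0.95238081) = 1.1213.
Margin of error = z* · SE = 1.960 × 1.1213 = 2.1977.
x̄₁ − x̄₂ = 38.9 − 35.6 = 3.3000.
CI: 3.3000 ± 2.1977 = (1.10, 5.50).

(1.10, 5.50)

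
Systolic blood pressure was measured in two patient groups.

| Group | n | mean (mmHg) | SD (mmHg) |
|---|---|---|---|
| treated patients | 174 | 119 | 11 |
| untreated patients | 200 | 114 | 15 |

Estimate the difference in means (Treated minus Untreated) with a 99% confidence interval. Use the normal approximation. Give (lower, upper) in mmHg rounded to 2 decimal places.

Per-group SEs: s₁/√n₁ = 11/√174 = 0.8339, s₂/√n₂ = 15/√200 = 1.0607.
Unpooled SE of the difference: √(0.69538921 + 1.12508449) = 1.3492.
Margin of error = z* · SE = 2.576 × 1.3492 = 3.4755.
x̄₁ − x̄₂ = 119 − 114 = 5.0000.
CI: 5.0000 ± 3.4755 = (1.52, 8.48).

(1.52, 8.48)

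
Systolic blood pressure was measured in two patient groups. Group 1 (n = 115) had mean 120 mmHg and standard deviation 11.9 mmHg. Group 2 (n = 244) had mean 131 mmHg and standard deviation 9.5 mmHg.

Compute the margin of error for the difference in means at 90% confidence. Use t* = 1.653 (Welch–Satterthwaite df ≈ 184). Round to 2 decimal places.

2.09

Standard errors of each mean: 11.9/√115 = 1.1097 and 9.5/√244 = 0.6082.
SE(x̄₁ − x̄₂) = √(1.1097² + 0.6082²) = 1.2654 for independent samples with unequal variances.
With t* = 1.653, the margin is 1.653 × 1.2654 = 2.0917.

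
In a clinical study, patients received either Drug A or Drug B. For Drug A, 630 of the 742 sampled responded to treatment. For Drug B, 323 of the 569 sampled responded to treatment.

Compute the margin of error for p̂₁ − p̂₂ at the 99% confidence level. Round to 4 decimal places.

First, p̂₁ = 630/742 = 0.8491; p̂₂ = 323/569 = 0.5677.
The two standard errors are √(0.8491×0.1509/742) = 0.01314 and √(0.5677×0.4323/569) = 0.02077.
Because the samples are independent, SE_diff = √(0.01314² + 0.02077²) = 0.02458.
Using z* = 2.576 for 99%, ME = 2.576 × 0.02458 = 0.06332.

0.0633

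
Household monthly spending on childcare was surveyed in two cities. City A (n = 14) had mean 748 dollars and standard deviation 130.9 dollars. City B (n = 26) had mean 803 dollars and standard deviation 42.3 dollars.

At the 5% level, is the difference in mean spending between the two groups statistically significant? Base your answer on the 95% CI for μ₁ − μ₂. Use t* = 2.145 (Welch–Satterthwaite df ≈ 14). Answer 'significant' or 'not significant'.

not significant

SE₁ = s₁/√n₁ = 130.9/√14 = 34.9845; SE₂ = 42.3/√26 = 8.2957.
Independent samples, unequal variances: SE_diff = √(SE₁² + SE₂²) = √(1223.91524025 + 68.81863849) = 35.9546.
t* = 2.145, so margin of error = 2.145 × 35.9546 = 77.1226.
Difference in means = 748 − 803 = -55.0000.
-55.0000 ± 77.1226 → (-132.1226, 22.1226).
The interval (-132.1226, 22.1226) contains 0, so the difference is not significant.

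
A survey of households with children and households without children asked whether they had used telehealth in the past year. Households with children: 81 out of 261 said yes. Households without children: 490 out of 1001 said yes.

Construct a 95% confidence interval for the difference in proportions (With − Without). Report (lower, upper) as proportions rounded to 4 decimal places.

p̂₁ = 81/261 = 0.3103 and p̂₂ = 490/1001 = 0.4895.
SE₁ = √(p̂₁(1−p̂₁)/n₁) = √(0.3103·0.6897/261) = 0.02864; SE₂ = √(0.4895·0.5105/1001) = 0.01580.
Independent samples: SE of the difference = √(SE₁² + SE₂²) = √(0.0008202496 + 0.00024964) = 0.03271.
z* for 95% confidence is 1.960, so the margin of error is 1.960 × 0.03271 = 0.06411.
Point estimate p̂₁ − p̂₂ = 0.3103 − 0.4895 = -0.1792.
-0.1792 ± 0.06411 → (-0.2433, -0.1151).

(-0.2433, -0.1151)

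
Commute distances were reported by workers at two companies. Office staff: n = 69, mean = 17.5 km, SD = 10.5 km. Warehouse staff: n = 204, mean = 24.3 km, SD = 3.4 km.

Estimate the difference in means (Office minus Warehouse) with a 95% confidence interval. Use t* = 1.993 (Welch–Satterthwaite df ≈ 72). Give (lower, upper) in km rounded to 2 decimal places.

(-9.36, -4.24)

Standard errors of each mean: 10.5/√69 = 1.2641 and 3.4/√204 = 0.2380.
SE(x̄₁ − x̄₂) = √(1.2641² + 0.2380²) = 1.2863 for independent samples with unequal variances.
With t* = 1.993, the margin is 1.993 × 1.2863 = 2.5636.
x̄₁ − x̄₂ = 17.5 − 24.3 = -6.8000; the interval is -6.8000 ± 2.5636 = (-9.36, -4.24).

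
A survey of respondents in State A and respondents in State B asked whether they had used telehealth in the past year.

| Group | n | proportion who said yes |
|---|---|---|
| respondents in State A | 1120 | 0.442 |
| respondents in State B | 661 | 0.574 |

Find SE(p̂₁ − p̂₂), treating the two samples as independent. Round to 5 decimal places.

SE₁ = √(p̂₁(1−p̂₁)/n₁) = √(0.4420·0.5580/1120) = 0.01484; SE₂ = √(0.5740·0.4260/661) = 0.01923.
Independent samples: SE of the difference = √(SE₁² + SE₂²) = √(0.0002202256 + 0.0003697929) = 0.02429.

0.02429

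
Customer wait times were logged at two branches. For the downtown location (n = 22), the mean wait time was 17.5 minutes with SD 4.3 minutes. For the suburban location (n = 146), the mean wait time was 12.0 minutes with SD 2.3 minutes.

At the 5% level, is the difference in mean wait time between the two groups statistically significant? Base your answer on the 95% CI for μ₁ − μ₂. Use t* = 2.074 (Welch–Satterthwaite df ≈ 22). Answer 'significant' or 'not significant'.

significant

Standard errors of each mean: 4.3/√22 = 0.9168 and 2.3/√146 = 0.1903.
SE(x̄₁ − x̄₂) = √(0.9168² + 0.1903²) = 0.9363 for independent samples with unequal variances.
With t* = 2.074, the margin is 2.074 × 0.9363 = 1.9419.
x̄₁ − x̄₂ = 17.5 − 12.0 = 5.5000; the interval is 5.5000 ± 1.9419 = (3.5581, 7.4419).
The interval (3.5581, 7.4419) does not contain 0, so the difference is significant.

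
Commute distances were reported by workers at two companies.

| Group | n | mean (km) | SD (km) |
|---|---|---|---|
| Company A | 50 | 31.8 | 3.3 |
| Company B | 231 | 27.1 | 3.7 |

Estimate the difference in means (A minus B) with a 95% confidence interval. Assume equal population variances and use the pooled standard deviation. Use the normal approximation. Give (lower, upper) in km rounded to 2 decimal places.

s_p = √[((n₁−1)s₁² + (n₂−1)s₂²)/(n₁+n₂−2)] = √[(49·3.3² + 230·3.7²)/279] = 3.6329.
SE = 3.6329·√(1/50 + 1/231) = 0.5667.
With z* = 1.960, margin = 1.960 × 0.5667 = 1.1107.
x̄₁ − x̄₂ = 31.8 − 27.1 = 4.7000; interval 4.7000 ± 1.1107 = (3.59, 5.81).

(3.59, 5.81)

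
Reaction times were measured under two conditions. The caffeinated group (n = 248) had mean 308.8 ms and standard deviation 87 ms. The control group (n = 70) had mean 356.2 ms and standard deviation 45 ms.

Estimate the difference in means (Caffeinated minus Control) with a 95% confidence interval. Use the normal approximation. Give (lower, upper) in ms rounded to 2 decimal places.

Per-group SEs: s₁/√n₁ = 87/√248 = 5.5245, s₂/√n₂ = 45/√70 = 5.3785.
Unpooled SE of the difference: √(30.52010025 + 28.92826225) = 7.7103.
Margin of error = z* · SE = 1.960 × 7.7103 = 15.1122.
x̄₁ − x̄₂ = 308.8 − 356.2 = -47.4000.
CI: -47.4000 ± 15.1122 = (-62.51, -32.29).

(-62.51, -32.29)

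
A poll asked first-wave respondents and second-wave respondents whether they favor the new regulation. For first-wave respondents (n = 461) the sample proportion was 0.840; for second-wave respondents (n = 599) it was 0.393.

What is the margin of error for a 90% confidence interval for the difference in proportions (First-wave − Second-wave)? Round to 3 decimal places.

0.043

Each SE is √(p̂(1−p̂)/n): √(0.8400·0.1600/461) = 0.01707 and √(0.3930·0.6070/599) = 0.01996.
SE(p̂₁ − p̂₂) = √(SE₁² + SE₂²) = √(0.0002913849 + 0.0003984016) = 0.02626, since the two samples are independent.
At 90% confidence z* = 1.645; margin = 1.645 × 0.02626 = 0.04320.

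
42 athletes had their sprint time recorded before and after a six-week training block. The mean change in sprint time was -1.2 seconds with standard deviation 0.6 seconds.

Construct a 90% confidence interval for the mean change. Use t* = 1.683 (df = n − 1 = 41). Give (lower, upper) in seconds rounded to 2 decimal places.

(-1.36, -1.04)

Paired design: SE = s_d/√n = 0.6/√42 = 0.0926.
t* = 1.683; margin of error = 1.683 × 0.0926 = 0.1558.
-1.2 ± 0.1558 → (-1.36, -1.04).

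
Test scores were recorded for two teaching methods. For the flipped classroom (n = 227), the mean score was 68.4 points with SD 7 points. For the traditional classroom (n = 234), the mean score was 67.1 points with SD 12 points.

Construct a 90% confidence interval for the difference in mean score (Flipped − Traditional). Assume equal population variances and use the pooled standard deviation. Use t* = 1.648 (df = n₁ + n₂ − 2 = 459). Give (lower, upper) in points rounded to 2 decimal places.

Pooled variance s_p² = [226·7² + 233·12²] / (227+234−2) = 97.2244, so s_p = 9.8602.
SE_diff = s_p·√(1/n₁ + 1/n₂) = 9.8602·√(1/227 + 1/234) = 0.9186.
t* = 1.648; margin = 1.648 × 0.9186 = 1.5139.
Difference = 68.4 − 67.1 = 1.3000.
1.3000 ± 1.5139 → (-0.21, 2.81).

(-0.21, 2.81)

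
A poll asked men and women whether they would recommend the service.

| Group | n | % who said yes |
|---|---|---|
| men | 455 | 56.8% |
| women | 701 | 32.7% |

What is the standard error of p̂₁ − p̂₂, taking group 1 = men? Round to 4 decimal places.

0.0292

SE₁ = √(p̂₁(1−p̂₁)/n₁) = √(0.5680·0.4320/455) = 0.02322; SE₂ = √(0.3270·0.6730/701) = 0.01772.
Independent samples: SE of the difference = √(SE₁² + SE₂²) = √(0.0005391684 + 0.0003139984) = 0.02921.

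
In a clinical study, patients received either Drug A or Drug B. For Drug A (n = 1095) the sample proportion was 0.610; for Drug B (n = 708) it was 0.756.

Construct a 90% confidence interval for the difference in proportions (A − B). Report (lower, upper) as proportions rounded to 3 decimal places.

SE₁ = √(p̂₁(1−p̂₁)/n₁) = √(0.6100·0.3900/1095) = 0.01474; SE₂ = √(0.7560·0.2440/708) = 0.01614.
Independent samples: SE of the difference = √(SE₁² + SE₂²) = √(0.0002172676 + 0.0002604996) = 0.02186.
z* for 90% confidence is 1.645, so the margin of error is 1.645 × 0.02186 = 0.03596.
Point estimate p̂₁ − p̂₂ = 0.6100 − 0.7560 = -0.1460.
-0.1460 ± 0.03596 → (-0.182, -0.110).

(-0.182, -0.110)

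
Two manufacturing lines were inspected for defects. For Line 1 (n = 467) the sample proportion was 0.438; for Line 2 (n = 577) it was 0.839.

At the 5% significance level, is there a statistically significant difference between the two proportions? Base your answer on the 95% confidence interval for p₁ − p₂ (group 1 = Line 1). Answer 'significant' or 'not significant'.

significant

The two standard errors are √(0.4380×0.5620/467) = 0.02296 and √(0.8390×0.1610/577) = 0.01530.
Because the samples are independent, SE_diff = √(0.02296² + 0.01530²) = 0.02759.
Using z* = 1.960 for 95%, ME = 1.960 × 0.02759 = 0.05408.
p̂₁ − p̂₂ = -0.4010; interval -0.4010 ± 0.05408 gives (-0.45508, -0.34692).
The interval (-0.45508, -0.34692) does not contain 0, so the difference is significant.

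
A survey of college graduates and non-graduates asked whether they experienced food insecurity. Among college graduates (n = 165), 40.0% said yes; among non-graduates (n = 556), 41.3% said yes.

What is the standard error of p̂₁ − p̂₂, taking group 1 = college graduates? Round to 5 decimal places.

The two standard errors are √(0.4000×0.6000/165) = 0.03814 and √(0.4130×0.5870/556) = 0.02088.
Because the samples are independent, SE_diff = √(0.03814² + 0.02088²) = 0.04348.

0.04348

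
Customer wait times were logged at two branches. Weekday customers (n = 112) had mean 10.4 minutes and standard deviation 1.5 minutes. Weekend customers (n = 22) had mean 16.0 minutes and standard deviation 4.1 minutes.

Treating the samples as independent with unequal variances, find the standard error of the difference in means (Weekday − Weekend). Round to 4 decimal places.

0.8855

Per-group SEs: s₁/√n₁ = 1.5/√112 = 0.1417, s₂/√n₂ = 4.1/√22 = 0.8741.
Unpooled SE of the difference: √(0.02007889 + 0.76405081) = 0.8855.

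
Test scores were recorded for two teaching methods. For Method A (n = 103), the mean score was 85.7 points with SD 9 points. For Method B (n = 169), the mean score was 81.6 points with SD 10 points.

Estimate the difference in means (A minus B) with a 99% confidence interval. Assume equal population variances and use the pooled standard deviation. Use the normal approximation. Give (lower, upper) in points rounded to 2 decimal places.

(1.00, 7.20)

Pooled variance s_p² = [102·9² + 168·10²] / (103+169−2) = 92.8222, so s_p = 9.6344.
SE_diff = s_p·√(1/n₁ + 1/n₂) = 9.6344·√(1/103 + 1/169) = 1.2043.
z* = 2.576; margin = 2.576 × 1.2043 = 3.1023.
Difference = 85.7 − 81.6 = 4.1000.
4.1000 ± 3.1023 → (1.00, 7.20).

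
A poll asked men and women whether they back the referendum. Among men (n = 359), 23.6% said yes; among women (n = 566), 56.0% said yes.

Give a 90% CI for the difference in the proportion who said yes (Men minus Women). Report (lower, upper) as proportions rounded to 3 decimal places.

The two standard errors are √(0.2360×0.7640/359) = 0.02241 and √(0.5600×0.4400/566) = 0.02086.
Because the samples are independent, SE_diff = √(0.02241² + 0.02086²) = 0.03062.
Using z* = 1.645 for 90%, ME = 1.645 × 0.03062 = 0.05037.
p̂₁ − p̂₂ = -0.3240; interval -0.3240 ± 0.05037 gives (-0.374, -0.274).

(-0.374, -0.274)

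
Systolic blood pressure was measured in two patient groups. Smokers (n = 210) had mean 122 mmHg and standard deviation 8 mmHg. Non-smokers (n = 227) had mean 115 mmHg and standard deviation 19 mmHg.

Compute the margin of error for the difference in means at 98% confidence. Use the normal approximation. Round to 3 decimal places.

3.202

SE₁ = s₁/√n₁ = 8/√210 = 0.5521; SE₂ = 19/√227 = 1.2611.
Independent samples, unequal variances: SE_diff = √(SE₁² + SE₂²) = √(0.30481441 + 1.59037321) = 1.3767.
z* = 2.326, so margin of error = 2.326 × 1.3767 = 3.2022.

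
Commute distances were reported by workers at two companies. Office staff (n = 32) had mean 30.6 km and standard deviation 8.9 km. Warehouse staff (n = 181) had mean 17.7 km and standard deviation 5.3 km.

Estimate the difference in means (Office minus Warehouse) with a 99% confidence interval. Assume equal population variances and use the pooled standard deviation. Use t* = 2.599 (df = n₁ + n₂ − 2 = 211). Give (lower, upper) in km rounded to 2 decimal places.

s_p = √[((n₁−1)s₁² + (n₂−1)s₂²)/(n₁+n₂−2)] = √[(31·8.9² + 180·5.3²)/211] = 5.9666.
SE = 5.9666·√(1/32 + 1/181) = 1.1442.
With t* = 2.599, margin = 2.599 × 1.1442 = 2.9738.
x̄₁ − x̄₂ = 30.6 − 17.7 = 12.9000; interval 12.9000 ± 2.9738 = (9.93, 15.87).

(9.93, 15.87)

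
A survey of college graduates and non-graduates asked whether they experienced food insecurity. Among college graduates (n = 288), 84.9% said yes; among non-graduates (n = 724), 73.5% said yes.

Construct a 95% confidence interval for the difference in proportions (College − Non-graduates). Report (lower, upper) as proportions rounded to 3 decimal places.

(0.062, 0.166)

The two standard errors are √(0.8490×0.1510/288) = 0.02110 and √(0.7350×0.2650/724) = 0.01640.
Because the samples are independent, SE_diff = √(0.02110² + 0.01640²) = 0.02672.
Using z* = 1.960 for 95%, ME = 1.960 × 0.02672 = 0.05237.
p̂₁ − p̂₂ = 0.1140; interval 0.1140 ± 0.05237 gives (0.062, 0.166).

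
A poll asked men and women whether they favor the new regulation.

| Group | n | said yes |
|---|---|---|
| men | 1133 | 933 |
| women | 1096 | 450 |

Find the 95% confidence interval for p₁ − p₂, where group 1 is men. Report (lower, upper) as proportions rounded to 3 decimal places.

(0.376, 0.450)

Sample proportions: 933/1133 = 0.8235, 450/1096 = 0.4106.
Each SE is √(p̂(1−p̂)/n): √(0.8235·0.1765/1133) = 0.01133 and √(0.4106·0.5894/1096) = 0.01486.
SE(p̂₁ − p̂₂) = √(SE₁² + SE₂²) = √(0.0001283689 + 0.0002208196) = 0.01869, since the two samples are independent.
At 95% confidence z* = 1.960; margin = 1.960 × 0.01869 = 0.03663.
The difference is 0.8235 − 0.4106 = 0.4129, so the interval is 0.4129 ± 0.03663 = (0.376, 0.450).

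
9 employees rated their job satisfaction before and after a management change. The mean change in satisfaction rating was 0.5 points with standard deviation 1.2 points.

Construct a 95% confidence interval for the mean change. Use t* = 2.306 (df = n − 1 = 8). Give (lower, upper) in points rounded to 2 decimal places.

(-0.42, 1.42)

Paired design: SE = s_d/√n = 1.2/√9 = 0.4000.
t* = 2.306; margin of error = 2.306 × 0.4000 = 0.9224.
0.5 ± 0.9224 → (-0.42, 1.42).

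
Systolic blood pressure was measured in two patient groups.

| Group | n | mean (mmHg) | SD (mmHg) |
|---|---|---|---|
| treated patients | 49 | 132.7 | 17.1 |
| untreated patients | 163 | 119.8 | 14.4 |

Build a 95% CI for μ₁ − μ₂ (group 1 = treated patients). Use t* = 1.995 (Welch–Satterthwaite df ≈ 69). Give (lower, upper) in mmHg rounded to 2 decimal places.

(7.53, 18.27)

SE₁ = s₁/√n₁ = 17.1/√49 = 2.4429; SE₂ = 14.4/√163 = 1.1279.
Independent samples, unequal variances: SE_diff = √(SE₁² + SE₂²) = √(5.96776041 + 1.27215841) = 2.6907.
t* = 1.995, so margin of error = 1.995 × 2.6907 = 5.3679.
Difference in means = 132.7 − 119.8 = 12.9000.
12.9000 ± 5.3679 → (7.53, 18.27).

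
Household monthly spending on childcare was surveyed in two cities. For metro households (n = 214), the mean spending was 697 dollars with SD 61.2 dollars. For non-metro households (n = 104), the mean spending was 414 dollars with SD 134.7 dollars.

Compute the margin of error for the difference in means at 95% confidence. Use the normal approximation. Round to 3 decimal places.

Per-group SEs: s₁/√n₁ = 61.2/√214 = 4.1835, s₂/√n₂ = 134.7/√104 = 13.2084.
Unpooled SE of the difference: √(17.50167225 + 174.46183056) = 13.8551.
Margin of error = z* · SE = 1.960 × 13.8551 = 27.1560.

27.156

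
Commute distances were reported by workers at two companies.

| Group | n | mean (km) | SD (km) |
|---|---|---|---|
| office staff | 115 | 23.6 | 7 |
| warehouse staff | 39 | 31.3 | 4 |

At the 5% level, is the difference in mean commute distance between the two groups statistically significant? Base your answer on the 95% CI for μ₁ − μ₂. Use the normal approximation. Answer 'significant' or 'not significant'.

Per-group SEs: s₁/√n₁ = 7/√115 = 0.6528, s₂/√n₂ = 4/√39 = 0.6405.
Unpooled SE of the difference: √(0.42614784 + 0.41024025) = 0.9145.
Margin of error = z* · SE = 1.960 × 0.9145 = 1.7924.
x̄₁ − x̄₂ = 23.6 − 31.3 = -7.7000.
CI: -7.7000 ± 1.7924 = (-9.4924, -5.9076).
The interval (-9.4924, -5.9076) does not contain 0, so the difference is significant.

significant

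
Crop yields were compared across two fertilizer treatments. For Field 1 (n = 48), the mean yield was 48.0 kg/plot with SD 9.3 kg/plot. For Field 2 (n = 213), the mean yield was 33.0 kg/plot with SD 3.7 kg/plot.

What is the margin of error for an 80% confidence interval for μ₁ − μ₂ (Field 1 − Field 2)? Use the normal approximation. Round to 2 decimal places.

1.75

Per-group SEs: s₁/√n₁ = 9.3/√48 = 1.3423, s₂/√n₂ = 3.7/√213 = 0.2535.
Unpooled SE of the difference: √(1.80176929 + 0.06426225) = 1.3660.
Margin of error = z* · SE = 1.282 × 1.3660 = 1.7512.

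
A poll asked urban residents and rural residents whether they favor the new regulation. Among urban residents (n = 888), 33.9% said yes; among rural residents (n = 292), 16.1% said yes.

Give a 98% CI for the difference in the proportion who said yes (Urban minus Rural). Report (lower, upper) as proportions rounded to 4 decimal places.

SE₁ = √(p̂₁(1−p̂₁)/n₁) = √(0.3390·0.6610/888) = 0.01589; SE₂ = √(0.1610·0.8390/292) = 0.02151.
Independent samples: SE of the difference = √(SE₁² + SE₂²) = √(0.0002524921 + 0.0004626801) = 0.02674.
z* for 98% confidence is 2.326, so the margin of error is 2.326 × 0.02674 = 0.06220.
Point estimate p̂₁ − p̂₂ = 0.3390 − 0.1610 = 0.1780.
0.1780 ± 0.06220 → (0.1158, 0.2402).

(0.1158, 0.2402)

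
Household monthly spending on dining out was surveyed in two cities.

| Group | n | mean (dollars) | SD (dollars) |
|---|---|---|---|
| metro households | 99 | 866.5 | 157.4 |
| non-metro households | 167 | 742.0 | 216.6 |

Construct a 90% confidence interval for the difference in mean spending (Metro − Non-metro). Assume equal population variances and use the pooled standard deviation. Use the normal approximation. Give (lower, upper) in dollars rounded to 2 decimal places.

Pooled variance s_p² = [98·157.4² + 166·216.6²] / (99+167−2) = 38696.6267, so s_p = 196.7146.
SE_diff = s_p·√(1/n₁ + 1/n₂) = 196.7146·√(1/99 + 1/167) = 24.9518.
z* = 1.645; margin = 1.645 × 24.9518 = 41.0457.
Difference = 866.5 − 742.0 = 124.5000.
124.5000 ± 41.0457 → (83.45, 165.55).

(83.45, 165.55)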